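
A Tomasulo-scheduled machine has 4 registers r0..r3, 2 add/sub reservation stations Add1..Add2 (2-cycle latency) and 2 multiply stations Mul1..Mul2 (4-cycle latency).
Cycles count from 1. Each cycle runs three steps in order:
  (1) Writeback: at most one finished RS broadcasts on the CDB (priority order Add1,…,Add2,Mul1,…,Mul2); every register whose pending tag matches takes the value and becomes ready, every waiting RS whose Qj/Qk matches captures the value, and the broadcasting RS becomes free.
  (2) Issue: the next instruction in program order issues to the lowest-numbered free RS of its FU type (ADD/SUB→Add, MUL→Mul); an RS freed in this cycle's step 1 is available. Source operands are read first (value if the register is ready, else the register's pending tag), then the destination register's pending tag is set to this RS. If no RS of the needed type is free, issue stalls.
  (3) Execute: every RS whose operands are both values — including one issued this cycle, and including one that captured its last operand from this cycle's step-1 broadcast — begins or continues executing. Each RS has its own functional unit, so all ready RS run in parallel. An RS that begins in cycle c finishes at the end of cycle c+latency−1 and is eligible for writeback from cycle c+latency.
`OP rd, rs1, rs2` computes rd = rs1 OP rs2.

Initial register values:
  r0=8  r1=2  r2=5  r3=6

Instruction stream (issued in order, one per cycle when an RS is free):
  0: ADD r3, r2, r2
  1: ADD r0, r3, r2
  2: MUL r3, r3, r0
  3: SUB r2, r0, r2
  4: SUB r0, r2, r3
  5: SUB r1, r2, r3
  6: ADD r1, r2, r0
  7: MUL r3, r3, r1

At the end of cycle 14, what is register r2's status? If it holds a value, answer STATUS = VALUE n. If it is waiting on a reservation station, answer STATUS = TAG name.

  c1: issue ADD r3<-Add1  regs: r0:8,r1:2,r2:5,r3:Add1
  c2: issue ADD r0<-Add2  regs: r0:Add2,r1:2,r2:5,r3:Add1
  c3: CDB Add1=10; issue MUL r3<-Mul1  regs: r0:Add2,r1:2,r2:5,r3:Mul1
  c4: issue SUB r2<-Add1  regs: r0:Add2,r1:2,r2:Add1,r3:Mul1
  c5: CDB Add2=15; issue SUB r0<-Add2  regs: r0:Add2,r1:2,r2:Add1,r3:Mul1
  c6: stall  regs: r0:Add2,r1:2,r2:Add1,r3:Mul1
  c7: CDB Add1=10; issue SUB r1<-Add1  regs: r0:Add2,r1:Add1,r2:10,r3:Mul1
  c8: stall  regs: r0:Add2,r1:Add1,r2:10,r3:Mul1
  c9: CDB Mul1=150; stall  regs: r0:Add2,r1:Add1,r2:10,r3:150
  c10: stall  regs: r0:Add2,r1:Add1,r2:10,r3:150
  c11: CDB Add1=-140; issue ADD r1<-Add1  regs: r0:Add2,r1:Add1,r2:10,r3:150
  c12: CDB Add2=-140; issue MUL r3<-Mul1  regs: r0:-140,r1:Add1,r2:10,r3:Mul1
  c13: -  regs: r0:-140,r1:Add1,r2:10,r3:Mul1
  c14: CDB Add1=-130  regs: r0:-140,r1:-130,r2:10,r3:Mul1

STATUS = VALUE 10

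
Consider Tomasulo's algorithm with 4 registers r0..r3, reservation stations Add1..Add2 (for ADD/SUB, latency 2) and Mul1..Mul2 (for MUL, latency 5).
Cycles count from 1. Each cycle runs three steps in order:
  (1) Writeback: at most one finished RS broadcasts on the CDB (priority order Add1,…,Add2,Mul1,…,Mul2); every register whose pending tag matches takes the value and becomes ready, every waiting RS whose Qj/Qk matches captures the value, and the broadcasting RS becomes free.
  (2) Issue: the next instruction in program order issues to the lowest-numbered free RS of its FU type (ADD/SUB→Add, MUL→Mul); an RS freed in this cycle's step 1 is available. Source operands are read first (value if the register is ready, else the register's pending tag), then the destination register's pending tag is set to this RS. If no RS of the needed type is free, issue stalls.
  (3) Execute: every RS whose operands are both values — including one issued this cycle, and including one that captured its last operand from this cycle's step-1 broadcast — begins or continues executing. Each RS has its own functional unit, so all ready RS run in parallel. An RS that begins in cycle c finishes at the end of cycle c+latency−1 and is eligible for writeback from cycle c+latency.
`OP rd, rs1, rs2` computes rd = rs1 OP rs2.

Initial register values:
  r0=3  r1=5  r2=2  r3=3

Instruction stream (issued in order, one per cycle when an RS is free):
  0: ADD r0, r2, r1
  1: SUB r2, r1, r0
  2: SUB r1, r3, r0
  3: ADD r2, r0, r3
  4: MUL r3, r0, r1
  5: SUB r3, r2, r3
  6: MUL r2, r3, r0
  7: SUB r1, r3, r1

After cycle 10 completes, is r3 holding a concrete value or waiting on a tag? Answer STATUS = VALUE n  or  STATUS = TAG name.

STATUS = TAG Add1

c1: issue ADD r0<-Add1 | r0:Add1,r1:5,r2:2,r3:3
c2: issue SUB r2<-Add2 | r0:Add1,r1:5,r2:Add2,r3:3
c3: CDB Add1=7; issue SUB r1<-Add1 | r0:7,r1:Add1,r2:Add2,r3:3
c4: stall | r0:7,r1:Add1,r2:Add2,r3:3
c5: CDB Add1=-4; issue ADD r2<-Add1 | r0:7,r1:-4,r2:Add1,r3:3
c6: CDB Add2=-2; issue MUL r3<-Mul1 | r0:7,r1:-4,r2:Add1,r3:Mul1
c7: CDB Add1=10; issue SUB r3<-Add1 | r0:7,r1:-4,r2:10,r3:Add1
c8: issue MUL r2<-Mul2 | r0:7,r1:-4,r2:Mul2,r3:Add1
c9: issue SUB r1<-Add2 | r0:7,r1:Add2,r2:Mul2,r3:Add1
c10: - | r0:7,r1:Add2,r2:Mul2,r3:Add1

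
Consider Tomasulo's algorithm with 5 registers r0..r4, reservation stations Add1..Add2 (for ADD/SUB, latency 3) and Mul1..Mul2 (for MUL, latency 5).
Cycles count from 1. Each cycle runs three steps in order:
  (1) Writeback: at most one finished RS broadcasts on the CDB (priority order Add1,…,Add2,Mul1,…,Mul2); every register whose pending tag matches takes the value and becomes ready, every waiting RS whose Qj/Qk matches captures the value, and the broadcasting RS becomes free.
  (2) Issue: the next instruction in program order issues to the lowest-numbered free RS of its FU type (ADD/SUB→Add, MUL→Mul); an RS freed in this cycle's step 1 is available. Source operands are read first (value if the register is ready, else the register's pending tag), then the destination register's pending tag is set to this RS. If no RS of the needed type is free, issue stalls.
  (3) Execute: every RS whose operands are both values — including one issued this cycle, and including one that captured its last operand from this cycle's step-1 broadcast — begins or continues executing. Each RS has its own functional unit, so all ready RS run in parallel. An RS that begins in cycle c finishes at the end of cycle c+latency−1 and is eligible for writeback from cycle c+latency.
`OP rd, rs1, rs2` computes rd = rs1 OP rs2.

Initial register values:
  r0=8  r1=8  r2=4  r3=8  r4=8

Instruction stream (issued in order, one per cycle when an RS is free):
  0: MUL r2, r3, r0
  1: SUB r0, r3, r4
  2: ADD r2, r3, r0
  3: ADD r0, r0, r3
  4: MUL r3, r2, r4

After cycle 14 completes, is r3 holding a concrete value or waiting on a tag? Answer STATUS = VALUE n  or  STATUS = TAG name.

cycle 1: issue MUL r2<-Mul1 // r0:8,r1:8,r2:Mul1,r3:8,r4:8
cycle 2: issue SUB r0<-Add1 // r0:Add1,r1:8,r2:Mul1,r3:8,r4:8
cycle 3: issue ADD r2<-Add2 // r0:Add1,r1:8,r2:Add2,r3:8,r4:8
cycle 4: stall // r0:Add1,r1:8,r2:Add2,r3:8,r4:8
cycle 5: CDB Add1=0; issue ADD r0<-Add1 // r0:Add1,r1:8,r2:Add2,r3:8,r4:8
cycle 6: CDB Mul1=64; issue MUL r3<-Mul1 // r0:Add1,r1:8,r2:Add2,r3:Mul1,r4:8
cycle 7: - // r0:Add1,r1:8,r2:Add2,r3:Mul1,r4:8
cycle 8: CDB Add1=8 // r0:8,r1:8,r2:Add2,r3:Mul1,r4:8
cycle 9: CDB Add2=8 // r0:8,r1:8,r2:8,r3:Mul1,r4:8
cycle 10: - // r0:8,r1:8,r2:8,r3:Mul1,r4:8
cycle 11: - // r0:8,r1:8,r2:8,r3:Mul1,r4:8
cycle 12: - // r0:8,r1:8,r2:8,r3:Mul1,r4:8
cycle 13: - // r0:8,r1:8,r2:8,r3:Mul1,r4:8
cycle 14: CDB Mul1=64 // r0:8,r1:8,r2:8,r3:64,r4:8

STATUS = VALUE 64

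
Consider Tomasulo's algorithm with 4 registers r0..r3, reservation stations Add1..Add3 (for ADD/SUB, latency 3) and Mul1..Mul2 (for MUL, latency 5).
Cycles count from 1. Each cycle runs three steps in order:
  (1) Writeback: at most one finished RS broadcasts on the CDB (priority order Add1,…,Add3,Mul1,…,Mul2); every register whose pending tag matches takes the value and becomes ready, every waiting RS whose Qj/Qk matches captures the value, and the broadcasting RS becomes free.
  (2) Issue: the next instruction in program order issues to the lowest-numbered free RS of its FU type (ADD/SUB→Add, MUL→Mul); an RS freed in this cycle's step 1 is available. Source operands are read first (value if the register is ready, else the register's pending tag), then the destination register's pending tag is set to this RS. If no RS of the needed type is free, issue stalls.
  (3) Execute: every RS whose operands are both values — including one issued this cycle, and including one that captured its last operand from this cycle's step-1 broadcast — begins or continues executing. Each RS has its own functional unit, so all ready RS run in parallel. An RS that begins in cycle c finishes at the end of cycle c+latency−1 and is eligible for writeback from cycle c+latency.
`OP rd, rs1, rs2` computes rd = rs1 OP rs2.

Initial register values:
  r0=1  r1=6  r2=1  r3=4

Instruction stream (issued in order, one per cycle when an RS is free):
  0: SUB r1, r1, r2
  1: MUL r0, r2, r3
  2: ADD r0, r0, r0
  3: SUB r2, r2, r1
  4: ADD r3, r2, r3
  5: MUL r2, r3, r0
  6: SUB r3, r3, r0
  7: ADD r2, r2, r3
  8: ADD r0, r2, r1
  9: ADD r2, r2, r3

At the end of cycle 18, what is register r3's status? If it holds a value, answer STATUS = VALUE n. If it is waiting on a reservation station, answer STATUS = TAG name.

  c1: issue SUB r1<-Add1  regs: r0:1,r1:Add1,r2:1,r3:4
  c2: issue MUL r0<-Mul1  regs: r0:Mul1,r1:Add1,r2:1,r3:4
  c3: issue ADD r0<-Add2  regs: r0:Add2,r1:Add1,r2:1,r3:4
  c4: CDB Add1=5; issue SUB r2<-Add1  regs: r0:Add2,r1:5,r2:Add1,r3:4
  c5: issue ADD r3<-Add3  regs: r0:Add2,r1:5,r2:Add1,r3:Add3
  c6: issue MUL r2<-Mul2  regs: r0:Add2,r1:5,r2:Mul2,r3:Add3
  c7: CDB Add1=-4; issue SUB r3<-Add1  regs: r0:Add2,r1:5,r2:Mul2,r3:Add1
  c8: CDB Mul1=4; stall  regs: r0:Add2,r1:5,r2:Mul2,r3:Add1
  c9: stall  regs: r0:Add2,r1:5,r2:Mul2,r3:Add1
  c10: CDB Add3=0; issue ADD r2<-Add3  regs: r0:Add2,r1:5,r2:Add3,r3:Add1
  c11: CDB Add2=8; issue ADD r0<-Add2  regs: r0:Add2,r1:5,r2:Add3,r3:Add1
  c12: stall  regs: r0:Add2,r1:5,r2:Add3,r3:Add1
  c13: stall  regs: r0:Add2,r1:5,r2:Add3,r3:Add1
  c14: CDB Add1=-8; issue ADD r2<-Add1  regs: r0:Add2,r1:5,r2:Add1,r3:-8
  c15: -  regs: r0:Add2,r1:5,r2:Add1,r3:-8
  c16: CDB Mul2=0  regs: r0:Add2,r1:5,r2:Add1,r3:-8
  c17: -  regs: r0:Add2,r1:5,r2:Add1,r3:-8
  c18: -  regs: r0:Add2,r1:5,r2:Add1,r3:-8

STATUS = VALUE -8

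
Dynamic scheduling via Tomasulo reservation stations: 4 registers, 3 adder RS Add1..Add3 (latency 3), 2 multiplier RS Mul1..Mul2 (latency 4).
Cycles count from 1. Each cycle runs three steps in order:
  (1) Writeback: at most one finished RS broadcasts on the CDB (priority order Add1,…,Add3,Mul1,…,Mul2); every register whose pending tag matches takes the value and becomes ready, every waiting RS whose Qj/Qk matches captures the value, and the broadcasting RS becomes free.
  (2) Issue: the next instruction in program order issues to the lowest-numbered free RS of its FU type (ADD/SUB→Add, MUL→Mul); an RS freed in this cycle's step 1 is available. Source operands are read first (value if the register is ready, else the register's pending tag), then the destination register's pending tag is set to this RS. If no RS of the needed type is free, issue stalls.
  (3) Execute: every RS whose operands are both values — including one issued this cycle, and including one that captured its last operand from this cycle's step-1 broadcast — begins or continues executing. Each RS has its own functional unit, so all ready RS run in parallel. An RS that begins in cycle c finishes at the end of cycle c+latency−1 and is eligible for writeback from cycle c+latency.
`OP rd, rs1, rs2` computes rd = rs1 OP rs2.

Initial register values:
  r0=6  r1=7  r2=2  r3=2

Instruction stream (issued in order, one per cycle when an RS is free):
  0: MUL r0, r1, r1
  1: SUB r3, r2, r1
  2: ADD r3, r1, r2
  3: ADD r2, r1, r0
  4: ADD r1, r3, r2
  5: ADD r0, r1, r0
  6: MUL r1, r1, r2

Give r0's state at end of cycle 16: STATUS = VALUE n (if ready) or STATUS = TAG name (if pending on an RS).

STATUS = VALUE 114

c1: issue MUL r0<-Mul1 | r0:Mul1,r1:7,r2:2,r3:2
c2: issue SUB r3<-Add1 | r0:Mul1,r1:7,r2:2,r3:Add1
c3: issue ADD r3<-Add2 | r0:Mul1,r1:7,r2:2,r3:Add2
c4: issue ADD r2<-Add3 | r0:Mul1,r1:7,r2:Add3,r3:Add2
c5: CDB Add1=-5; issue ADD r1<-Add1 | r0:Mul1,r1:Add1,r2:Add3,r3:Add2
c6: CDB Add2=9; issue ADD r0<-Add2 | r0:Add2,r1:Add1,r2:Add3,r3:9
c7: CDB Mul1=49; issue MUL r1<-Mul1 | r0:Add2,r1:Mul1,r2:Add3,r3:9
c8: - | r0:Add2,r1:Mul1,r2:Add3,r3:9
c9: - | r0:Add2,r1:Mul1,r2:Add3,r3:9
c10: CDB Add3=56 | r0:Add2,r1:Mul1,r2:56,r3:9
c11: - | r0:Add2,r1:Mul1,r2:56,r3:9
c12: - | r0:Add2,r1:Mul1,r2:56,r3:9
c13: CDB Add1=65 | r0:Add2,r1:Mul1,r2:56,r3:9
c14: - | r0:Add2,r1:Mul1,r2:56,r3:9
c15: - | r0:Add2,r1:Mul1,r2:56,r3:9
c16: CDB Add2=114 | r0:114,r1:Mul1,r2:56,r3:9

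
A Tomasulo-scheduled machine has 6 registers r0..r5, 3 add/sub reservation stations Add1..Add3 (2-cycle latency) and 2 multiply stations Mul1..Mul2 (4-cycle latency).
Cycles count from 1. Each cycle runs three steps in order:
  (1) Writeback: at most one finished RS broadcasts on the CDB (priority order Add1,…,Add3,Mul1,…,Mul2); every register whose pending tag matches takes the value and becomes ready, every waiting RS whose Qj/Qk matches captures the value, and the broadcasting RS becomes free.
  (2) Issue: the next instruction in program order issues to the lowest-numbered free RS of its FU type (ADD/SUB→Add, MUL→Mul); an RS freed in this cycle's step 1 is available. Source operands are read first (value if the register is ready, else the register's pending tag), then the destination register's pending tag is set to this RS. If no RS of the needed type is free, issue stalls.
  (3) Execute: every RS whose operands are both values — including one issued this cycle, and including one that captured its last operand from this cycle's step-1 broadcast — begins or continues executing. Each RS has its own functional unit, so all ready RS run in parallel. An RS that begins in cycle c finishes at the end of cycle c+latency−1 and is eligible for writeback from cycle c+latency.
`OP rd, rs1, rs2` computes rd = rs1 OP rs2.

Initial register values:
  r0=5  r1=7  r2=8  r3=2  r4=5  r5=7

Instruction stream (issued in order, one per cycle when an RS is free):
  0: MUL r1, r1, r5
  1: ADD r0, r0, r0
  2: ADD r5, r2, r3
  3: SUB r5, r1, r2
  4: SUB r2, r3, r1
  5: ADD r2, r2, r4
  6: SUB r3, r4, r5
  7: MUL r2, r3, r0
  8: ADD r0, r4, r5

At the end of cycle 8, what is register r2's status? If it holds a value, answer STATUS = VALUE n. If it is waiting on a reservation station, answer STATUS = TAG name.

STATUS = TAG Add3

  c1: issue MUL r1<-Mul1  regs: r0:5,r1:Mul1,r2:8,r3:2,r4:5,r5:7
  c2: issue ADD r0<-Add1  regs: r0:Add1,r1:Mul1,r2:8,r3:2,r4:5,r5:7
  c3: issue ADD r5<-Add2  regs: r0:Add1,r1:Mul1,r2:8,r3:2,r4:5,r5:Add2
  c4: CDB Add1=10; issue SUB r5<-Add1  regs: r0:10,r1:Mul1,r2:8,r3:2,r4:5,r5:Add1
  c5: CDB Add2=10; issue SUB r2<-Add2  regs: r0:10,r1:Mul1,r2:Add2,r3:2,r4:5,r5:Add1
  c6: CDB Mul1=49; issue ADD r2<-Add3  regs: r0:10,r1:49,r2:Add3,r3:2,r4:5,r5:Add1
  c7: stall  regs: r0:10,r1:49,r2:Add3,r3:2,r4:5,r5:Add1
  c8: CDB Add1=41; issue SUB r3<-Add1  regs: r0:10,r1:49,r2:Add3,r3:Add1,r4:5,r5:41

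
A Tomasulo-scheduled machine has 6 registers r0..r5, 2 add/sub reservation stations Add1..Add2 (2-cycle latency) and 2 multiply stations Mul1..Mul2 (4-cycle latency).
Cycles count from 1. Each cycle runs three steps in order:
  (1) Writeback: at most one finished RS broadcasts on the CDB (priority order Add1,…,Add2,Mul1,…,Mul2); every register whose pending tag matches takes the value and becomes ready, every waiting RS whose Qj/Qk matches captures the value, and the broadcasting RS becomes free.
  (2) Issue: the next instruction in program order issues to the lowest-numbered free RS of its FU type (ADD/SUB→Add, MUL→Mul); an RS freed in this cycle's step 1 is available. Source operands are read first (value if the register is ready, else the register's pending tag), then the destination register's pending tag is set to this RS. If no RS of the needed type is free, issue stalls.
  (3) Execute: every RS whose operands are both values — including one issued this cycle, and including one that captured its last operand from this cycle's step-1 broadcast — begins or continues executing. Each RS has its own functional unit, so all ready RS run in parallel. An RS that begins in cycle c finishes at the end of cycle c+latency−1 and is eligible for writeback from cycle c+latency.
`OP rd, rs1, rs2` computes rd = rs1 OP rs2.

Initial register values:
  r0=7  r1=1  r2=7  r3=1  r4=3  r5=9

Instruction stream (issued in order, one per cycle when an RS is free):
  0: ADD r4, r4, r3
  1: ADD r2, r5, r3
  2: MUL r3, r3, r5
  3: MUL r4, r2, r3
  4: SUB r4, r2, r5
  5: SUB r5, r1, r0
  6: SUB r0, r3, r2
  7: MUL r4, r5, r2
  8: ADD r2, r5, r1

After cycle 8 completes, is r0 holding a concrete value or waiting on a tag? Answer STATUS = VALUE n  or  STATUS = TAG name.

STATUS = TAG Add1

  c1: issue ADD r4<-Add1  regs: r0:7,r1:1,r2:7,r3:1,r4:Add1,r5:9
  c2: issue ADD r2<-Add2  regs: r0:7,r1:1,r2:Add2,r3:1,r4:Add1,r5:9
  c3: CDB Add1=4; issue MUL r3<-Mul1  regs: r0:7,r1:1,r2:Add2,r3:Mul1,r4:4,r5:9
  c4: CDB Add2=10; issue MUL r4<-Mul2  regs: r0:7,r1:1,r2:10,r3:Mul1,r4:Mul2,r5:9
  c5: issue SUB r4<-Add1  regs: r0:7,r1:1,r2:10,r3:Mul1,r4:Add1,r5:9
  c6: issue SUB r5<-Add2  regs: r0:7,r1:1,r2:10,r3:Mul1,r4:Add1,r5:Add2
  c7: CDB Add1=1; issue SUB r0<-Add1  regs: r0:Add1,r1:1,r2:10,r3:Mul1,r4:1,r5:Add2
  c8: CDB Add2=-6; stall  regs: r0:Add1,r1:1,r2:10,r3:Mul1,r4:1,r5:-6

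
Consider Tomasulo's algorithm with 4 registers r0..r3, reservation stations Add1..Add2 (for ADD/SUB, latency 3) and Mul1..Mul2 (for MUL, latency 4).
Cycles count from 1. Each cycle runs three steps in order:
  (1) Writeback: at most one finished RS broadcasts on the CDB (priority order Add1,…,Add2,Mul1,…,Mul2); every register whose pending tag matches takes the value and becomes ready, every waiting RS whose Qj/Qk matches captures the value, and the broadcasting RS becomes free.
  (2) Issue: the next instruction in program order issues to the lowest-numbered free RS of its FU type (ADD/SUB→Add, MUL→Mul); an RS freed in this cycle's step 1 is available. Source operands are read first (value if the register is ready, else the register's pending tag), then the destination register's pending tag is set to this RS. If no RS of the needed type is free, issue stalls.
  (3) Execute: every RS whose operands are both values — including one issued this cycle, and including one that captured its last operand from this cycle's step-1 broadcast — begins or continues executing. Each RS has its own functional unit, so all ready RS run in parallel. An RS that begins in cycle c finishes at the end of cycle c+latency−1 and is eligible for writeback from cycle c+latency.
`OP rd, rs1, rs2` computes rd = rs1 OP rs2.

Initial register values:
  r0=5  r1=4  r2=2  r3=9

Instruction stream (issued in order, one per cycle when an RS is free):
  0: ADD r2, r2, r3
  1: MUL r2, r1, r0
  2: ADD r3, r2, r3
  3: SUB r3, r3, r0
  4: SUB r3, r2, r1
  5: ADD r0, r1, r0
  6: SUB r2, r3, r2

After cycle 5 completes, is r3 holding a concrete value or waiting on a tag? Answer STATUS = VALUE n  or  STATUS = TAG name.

STATUS = TAG Add1

cycle 1: issue ADD r2<-Add1 // r0:5,r1:4,r2:Add1,r3:9
cycle 2: issue MUL r2<-Mul1 // r0:5,r1:4,r2:Mul1,r3:9
cycle 3: issue ADD r3<-Add2 // r0:5,r1:4,r2:Mul1,r3:Add2
cycle 4: CDB Add1=11; issue SUB r3<-Add1 // r0:5,r1:4,r2:Mul1,r3:Add1
cycle 5: stall // r0:5,r1:4,r2:Mul1,r3:Add1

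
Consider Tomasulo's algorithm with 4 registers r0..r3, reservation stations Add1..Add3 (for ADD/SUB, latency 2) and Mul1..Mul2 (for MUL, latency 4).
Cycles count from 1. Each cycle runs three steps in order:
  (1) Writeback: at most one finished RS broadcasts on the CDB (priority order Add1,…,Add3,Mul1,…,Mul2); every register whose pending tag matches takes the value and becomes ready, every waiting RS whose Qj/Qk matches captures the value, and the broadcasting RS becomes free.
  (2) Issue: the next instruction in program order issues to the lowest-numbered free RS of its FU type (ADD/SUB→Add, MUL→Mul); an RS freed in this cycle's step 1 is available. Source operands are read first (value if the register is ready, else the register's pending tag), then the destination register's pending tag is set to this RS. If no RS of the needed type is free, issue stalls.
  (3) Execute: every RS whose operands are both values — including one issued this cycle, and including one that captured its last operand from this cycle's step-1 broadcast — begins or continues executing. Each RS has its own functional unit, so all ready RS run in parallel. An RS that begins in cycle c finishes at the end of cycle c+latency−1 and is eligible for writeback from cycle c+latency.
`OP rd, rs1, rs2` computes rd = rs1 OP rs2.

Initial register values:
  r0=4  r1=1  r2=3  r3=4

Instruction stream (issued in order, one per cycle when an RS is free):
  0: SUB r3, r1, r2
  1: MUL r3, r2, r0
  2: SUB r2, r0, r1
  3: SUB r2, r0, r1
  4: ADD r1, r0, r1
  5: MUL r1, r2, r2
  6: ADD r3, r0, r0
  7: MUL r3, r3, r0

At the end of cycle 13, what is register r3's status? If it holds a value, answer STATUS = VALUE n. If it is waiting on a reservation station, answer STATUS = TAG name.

cycle 1: issue SUB r3<-Add1 // r0:4,r1:1,r2:3,r3:Add1
cycle 2: issue MUL r3<-Mul1 // r0:4,r1:1,r2:3,r3:Mul1
cycle 3: CDB Add1=-2; issue SUB r2<-Add1 // r0:4,r1:1,r2:Add1,r3:Mul1
cycle 4: issue SUB r2<-Add2 // r0:4,r1:1,r2:Add2,r3:Mul1
cycle 5: CDB Add1=3; issue ADD r1<-Add1 // r0:4,r1:Add1,r2:Add2,r3:Mul1
cycle 6: CDB Add2=3; issue MUL r1<-Mul2 // r0:4,r1:Mul2,r2:3,r3:Mul1
cycle 7: CDB Add1=5; issue ADD r3<-Add1 // r0:4,r1:Mul2,r2:3,r3:Add1
cycle 8: CDB Mul1=12; issue MUL r3<-Mul1 // r0:4,r1:Mul2,r2:3,r3:Mul1
cycle 9: CDB Add1=8 // r0:4,r1:Mul2,r2:3,r3:Mul1
cycle 10: CDB Mul2=9 // r0:4,r1:9,r2:3,r3:Mul1
cycle 11: - // r0:4,r1:9,r2:3,r3:Mul1
cycle 12: - // r0:4,r1:9,r2:3,r3:Mul1
cycle 13: CDB Mul1=32 // r0:4,r1:9,r2:3,r3:32

STATUS = VALUE 32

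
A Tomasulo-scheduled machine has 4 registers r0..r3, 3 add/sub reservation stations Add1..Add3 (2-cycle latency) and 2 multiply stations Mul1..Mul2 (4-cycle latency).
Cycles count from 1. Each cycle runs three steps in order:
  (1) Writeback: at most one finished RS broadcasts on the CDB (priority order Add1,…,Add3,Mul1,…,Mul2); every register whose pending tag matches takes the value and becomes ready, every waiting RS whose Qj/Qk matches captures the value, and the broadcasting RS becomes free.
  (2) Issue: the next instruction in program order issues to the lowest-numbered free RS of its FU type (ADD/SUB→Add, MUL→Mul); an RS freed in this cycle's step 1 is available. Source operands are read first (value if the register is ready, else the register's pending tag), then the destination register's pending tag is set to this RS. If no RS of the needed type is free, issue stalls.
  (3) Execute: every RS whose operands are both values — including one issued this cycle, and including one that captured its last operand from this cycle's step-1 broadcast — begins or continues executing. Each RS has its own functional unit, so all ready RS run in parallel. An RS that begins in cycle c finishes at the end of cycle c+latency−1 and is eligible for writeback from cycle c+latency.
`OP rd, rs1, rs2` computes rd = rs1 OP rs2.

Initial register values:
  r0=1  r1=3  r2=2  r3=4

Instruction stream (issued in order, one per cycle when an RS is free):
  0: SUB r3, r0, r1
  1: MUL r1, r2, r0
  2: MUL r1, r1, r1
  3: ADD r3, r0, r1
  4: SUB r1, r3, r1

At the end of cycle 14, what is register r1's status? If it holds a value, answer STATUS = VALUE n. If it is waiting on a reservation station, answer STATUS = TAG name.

STATUS = VALUE 1

cycle 1: issue SUB r3<-Add1 // r0:1,r1:3,r2:2,r3:Add1
cycle 2: issue MUL r1<-Mul1 // r0:1,r1:Mul1,r2:2,r3:Add1
cycle 3: CDB Add1=-2; issue MUL r1<-Mul2 // r0:1,r1:Mul2,r2:2,r3:-2
cycle 4: issue ADD r3<-Add1 // r0:1,r1:Mul2,r2:2,r3:Add1
cycle 5: issue SUB r1<-Add2 // r0:1,r1:Add2,r2:2,r3:Add1
cycle 6: CDB Mul1=2 // r0:1,r1:Add2,r2:2,r3:Add1
cycle 7: - // r0:1,r1:Add2,r2:2,r3:Add1
cycle 8: - // r0:1,r1:Add2,r2:2,r3:Add1
cycle 9: - // r0:1,r1:Add2,r2:2,r3:Add1
cycle 10: CDB Mul2=4 // r0:1,r1:Add2,r2:2,r3:Add1
cycle 11: - // r0:1,r1:Add2,r2:2,r3:Add1
cycle 12: CDB Add1=5 // r0:1,r1:Add2,r2:2,r3:5
cycle 13: - // r0:1,r1:Add2,r2:2,r3:5
cycle 14: CDB Add2=1 // r0:1,r1:1,r2:2,r3:5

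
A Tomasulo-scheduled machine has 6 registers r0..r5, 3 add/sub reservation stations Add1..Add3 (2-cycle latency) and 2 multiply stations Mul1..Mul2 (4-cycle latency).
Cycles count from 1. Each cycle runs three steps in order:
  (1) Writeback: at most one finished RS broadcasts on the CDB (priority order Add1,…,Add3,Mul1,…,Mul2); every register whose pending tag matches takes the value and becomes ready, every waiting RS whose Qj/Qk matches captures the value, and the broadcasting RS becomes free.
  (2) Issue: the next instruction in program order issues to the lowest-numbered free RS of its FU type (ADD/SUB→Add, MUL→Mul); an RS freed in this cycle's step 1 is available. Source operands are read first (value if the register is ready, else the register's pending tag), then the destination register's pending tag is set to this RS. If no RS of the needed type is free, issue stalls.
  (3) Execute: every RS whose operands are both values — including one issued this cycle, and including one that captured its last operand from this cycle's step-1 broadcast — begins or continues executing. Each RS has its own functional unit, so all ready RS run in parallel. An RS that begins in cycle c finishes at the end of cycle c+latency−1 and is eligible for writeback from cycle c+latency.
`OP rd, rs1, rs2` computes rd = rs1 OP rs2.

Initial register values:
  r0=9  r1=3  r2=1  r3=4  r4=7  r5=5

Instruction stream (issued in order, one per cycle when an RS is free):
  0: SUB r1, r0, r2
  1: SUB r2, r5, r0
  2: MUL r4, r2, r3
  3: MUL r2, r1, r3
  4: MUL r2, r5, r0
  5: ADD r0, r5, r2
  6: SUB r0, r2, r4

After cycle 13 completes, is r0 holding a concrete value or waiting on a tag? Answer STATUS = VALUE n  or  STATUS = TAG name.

STATUS = TAG Add2

cycle 1: issue SUB r1<-Add1 // r0:9,r1:Add1,r2:1,r3:4,r4:7,r5:5
cycle 2: issue SUB r2<-Add2 // r0:9,r1:Add1,r2:Add2,r3:4,r4:7,r5:5
cycle 3: CDB Add1=8; issue MUL r4<-Mul1 // r0:9,r1:8,r2:Add2,r3:4,r4:Mul1,r5:5
cycle 4: CDB Add2=-4; issue MUL r2<-Mul2 // r0:9,r1:8,r2:Mul2,r3:4,r4:Mul1,r5:5
cycle 5: stall // r0:9,r1:8,r2:Mul2,r3:4,r4:Mul1,r5:5
cycle 6: stall // r0:9,r1:8,r2:Mul2,r3:4,r4:Mul1,r5:5
cycle 7: stall // r0:9,r1:8,r2:Mul2,r3:4,r4:Mul1,r5:5
cycle 8: CDB Mul1=-16; issue MUL r2<-Mul1 // r0:9,r1:8,r2:Mul1,r3:4,r4:-16,r5:5
cycle 9: CDB Mul2=32; issue ADD r0<-Add1 // r0:Add1,r1:8,r2:Mul1,r3:4,r4:-16,r5:5
cycle 10: issue SUB r0<-Add2 // r0:Add2,r1:8,r2:Mul1,r3:4,r4:-16,r5:5
cycle 11: - // r0:Add2,r1:8,r2:Mul1,r3:4,r4:-16,r5:5
cycle 12: CDB Mul1=45 // r0:Add2,r1:8,r2:45,r3:4,r4:-16,r5:5
cycle 13: - // r0:Add2,r1:8,r2:45,r3:4,r4:-16,r5:5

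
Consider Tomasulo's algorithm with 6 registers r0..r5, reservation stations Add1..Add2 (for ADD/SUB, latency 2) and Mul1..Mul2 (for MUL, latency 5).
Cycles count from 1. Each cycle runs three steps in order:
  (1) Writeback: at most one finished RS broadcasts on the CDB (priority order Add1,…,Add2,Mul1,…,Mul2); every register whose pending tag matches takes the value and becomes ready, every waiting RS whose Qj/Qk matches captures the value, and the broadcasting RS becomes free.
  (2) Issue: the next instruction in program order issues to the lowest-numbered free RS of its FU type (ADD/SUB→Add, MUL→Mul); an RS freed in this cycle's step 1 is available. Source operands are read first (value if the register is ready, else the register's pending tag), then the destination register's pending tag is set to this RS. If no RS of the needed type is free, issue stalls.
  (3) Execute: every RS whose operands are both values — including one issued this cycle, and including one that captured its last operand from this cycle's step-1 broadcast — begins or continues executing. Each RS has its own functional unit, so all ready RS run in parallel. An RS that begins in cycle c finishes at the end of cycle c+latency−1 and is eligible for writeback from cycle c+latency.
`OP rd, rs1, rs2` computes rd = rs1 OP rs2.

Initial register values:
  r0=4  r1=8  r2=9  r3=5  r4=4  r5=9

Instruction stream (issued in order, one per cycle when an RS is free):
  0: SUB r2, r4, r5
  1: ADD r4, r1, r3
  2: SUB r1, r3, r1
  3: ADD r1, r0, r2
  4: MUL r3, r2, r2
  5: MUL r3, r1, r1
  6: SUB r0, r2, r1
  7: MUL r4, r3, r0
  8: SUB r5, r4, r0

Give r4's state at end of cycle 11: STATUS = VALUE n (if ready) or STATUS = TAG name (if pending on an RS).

STATUS = TAG Mul1

  c1: issue SUB r2<-Add1  regs: r0:4,r1:8,r2:Add1,r3:5,r4:4,r5:9
  c2: issue ADD r4<-Add2  regs: r0:4,r1:8,r2:Add1,r3:5,r4:Add2,r5:9
  c3: CDB Add1=-5; issue SUB r1<-Add1  regs: r0:4,r1:Add1,r2:-5,r3:5,r4:Add2,r5:9
  c4: CDB Add2=13; issue ADD r1<-Add2  regs: r0:4,r1:Add2,r2:-5,r3:5,r4:13,r5:9
  c5: CDB Add1=-3; issue MUL r3<-Mul1  regs: r0:4,r1:Add2,r2:-5,r3:Mul1,r4:13,r5:9
  c6: CDB Add2=-1; issue MUL r3<-Mul2  regs: r0:4,r1:-1,r2:-5,r3:Mul2,r4:13,r5:9
  c7: issue SUB r0<-Add1  regs: r0:Add1,r1:-1,r2:-5,r3:Mul2,r4:13,r5:9
  c8: stall  regs: r0:Add1,r1:-1,r2:-5,r3:Mul2,r4:13,r5:9
  c9: CDB Add1=-4; stall  regs: r0:-4,r1:-1,r2:-5,r3:Mul2,r4:13,r5:9
  c10: CDB Mul1=25; issue MUL r4<-Mul1  regs: r0:-4,r1:-1,r2:-5,r3:Mul2,r4:Mul1,r5:9
  c11: CDB Mul2=1; issue SUB r5<-Add1  regs: r0:-4,r1:-1,r2:-5,r3:1,r4:Mul1,r5:Add1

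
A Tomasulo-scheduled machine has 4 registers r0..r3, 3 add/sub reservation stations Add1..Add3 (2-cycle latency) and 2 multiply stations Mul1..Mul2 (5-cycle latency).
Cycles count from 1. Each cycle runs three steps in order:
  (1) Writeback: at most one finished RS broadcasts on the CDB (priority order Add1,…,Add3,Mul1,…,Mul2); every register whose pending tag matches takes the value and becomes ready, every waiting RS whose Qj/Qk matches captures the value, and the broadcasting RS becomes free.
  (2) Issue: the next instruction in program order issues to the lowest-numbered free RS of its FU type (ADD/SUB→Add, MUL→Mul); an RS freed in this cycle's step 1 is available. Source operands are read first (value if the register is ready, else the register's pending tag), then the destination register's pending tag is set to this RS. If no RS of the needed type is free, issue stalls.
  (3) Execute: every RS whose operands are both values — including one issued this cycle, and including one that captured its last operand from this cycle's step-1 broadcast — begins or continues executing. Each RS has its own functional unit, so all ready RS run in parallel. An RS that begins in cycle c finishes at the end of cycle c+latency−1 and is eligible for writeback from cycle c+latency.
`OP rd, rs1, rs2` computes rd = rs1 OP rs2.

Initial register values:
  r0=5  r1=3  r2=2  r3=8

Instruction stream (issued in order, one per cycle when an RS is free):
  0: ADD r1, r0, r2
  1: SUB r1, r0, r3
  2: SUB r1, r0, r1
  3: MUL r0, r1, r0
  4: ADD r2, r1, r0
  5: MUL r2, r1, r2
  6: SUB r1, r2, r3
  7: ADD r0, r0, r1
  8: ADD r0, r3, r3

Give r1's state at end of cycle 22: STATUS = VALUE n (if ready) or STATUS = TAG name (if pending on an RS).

  c1: issue ADD r1<-Add1  regs: r0:5,r1:Add1,r2:2,r3:8
  c2: issue SUB r1<-Add2  regs: r0:5,r1:Add2,r2:2,r3:8
  c3: CDB Add1=7; issue SUB r1<-Add1  regs: r0:5,r1:Add1,r2:2,r3:8
  c4: CDB Add2=-3; issue MUL r0<-Mul1  regs: r0:Mul1,r1:Add1,r2:2,r3:8
  c5: issue ADD r2<-Add2  regs: r0:Mul1,r1:Add1,r2:Add2,r3:8
  c6: CDB Add1=8; issue MUL r2<-Mul2  regs: r0:Mul1,r1:8,r2:Mul2,r3:8
  c7: issue SUB r1<-Add1  regs: r0:Mul1,r1:Add1,r2:Mul2,r3:8
  c8: issue ADD r0<-Add3  regs: r0:Add3,r1:Add1,r2:Mul2,r3:8
  c9: stall  regs: r0:Add3,r1:Add1,r2:Mul2,r3:8
  c10: stall  regs: r0:Add3,r1:Add1,r2:Mul2,r3:8
  c11: CDB Mul1=40; stall  regs: r0:Add3,r1:Add1,r2:Mul2,r3:8
  c12: stall  regs: r0:Add3,r1:Add1,r2:Mul2,r3:8
  c13: CDB Add2=48; issue ADD r0<-Add2  regs: r0:Add2,r1:Add1,r2:Mul2,r3:8
  c14: -  regs: r0:Add2,r1:Add1,r2:Mul2,r3:8
  c15: CDB Add2=16  regs: r0:16,r1:Add1,r2:Mul2,r3:8
  c16: -  regs: r0:16,r1:Add1,r2:Mul2,r3:8
  c17: -  regs: r0:16,r1:Add1,r2:Mul2,r3:8
  c18: CDB Mul2=384  regs: r0:16,r1:Add1,r2:384,r3:8
  c19: -  regs: r0:16,r1:Add1,r2:384,r3:8
  c20: CDB Add1=376  regs: r0:16,r1:376,r2:384,r3:8
  c21: -  regs: r0:16,r1:376,r2:384,r3:8
  c22: CDB Add3=416  regs: r0:16,r1:376,r2:384,r3:8

STATUS = VALUE 376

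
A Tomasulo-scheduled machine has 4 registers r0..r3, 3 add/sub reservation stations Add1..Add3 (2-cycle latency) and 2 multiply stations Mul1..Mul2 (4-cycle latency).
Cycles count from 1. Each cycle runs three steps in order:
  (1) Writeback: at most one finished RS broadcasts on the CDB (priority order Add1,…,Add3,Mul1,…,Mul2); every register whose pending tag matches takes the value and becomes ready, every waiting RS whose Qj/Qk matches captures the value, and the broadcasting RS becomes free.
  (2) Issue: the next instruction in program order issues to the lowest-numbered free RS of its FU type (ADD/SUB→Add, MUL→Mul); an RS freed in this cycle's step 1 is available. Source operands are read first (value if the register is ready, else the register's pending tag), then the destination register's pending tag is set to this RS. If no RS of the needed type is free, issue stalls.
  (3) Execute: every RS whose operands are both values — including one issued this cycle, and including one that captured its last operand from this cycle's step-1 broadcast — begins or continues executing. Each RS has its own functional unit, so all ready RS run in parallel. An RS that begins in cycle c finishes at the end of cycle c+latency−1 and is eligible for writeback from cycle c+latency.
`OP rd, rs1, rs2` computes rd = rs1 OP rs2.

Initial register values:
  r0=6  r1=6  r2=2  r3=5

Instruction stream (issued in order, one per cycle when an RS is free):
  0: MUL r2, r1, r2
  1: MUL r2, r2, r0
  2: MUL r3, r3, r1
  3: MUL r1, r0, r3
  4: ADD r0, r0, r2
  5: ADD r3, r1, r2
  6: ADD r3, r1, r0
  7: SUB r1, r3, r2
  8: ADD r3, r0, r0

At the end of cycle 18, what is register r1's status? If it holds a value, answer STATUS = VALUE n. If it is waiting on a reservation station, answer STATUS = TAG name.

STATUS = VALUE 186

c1: issue MUL r2<-Mul1 | r0:6,r1:6,r2:Mul1,r3:5
c2: issue MUL r2<-Mul2 | r0:6,r1:6,r2:Mul2,r3:5
c3: stall | r0:6,r1:6,r2:Mul2,r3:5
c4: stall | r0:6,r1:6,r2:Mul2,r3:5
c5: CDB Mul1=12; issue MUL r3<-Mul1 | r0:6,r1:6,r2:Mul2,r3:Mul1
c6: stall | r0:6,r1:6,r2:Mul2,r3:Mul1
c7: stall | r0:6,r1:6,r2:Mul2,r3:Mul1
c8: stall | r0:6,r1:6,r2:Mul2,r3:Mul1
c9: CDB Mul1=30; issue MUL r1<-Mul1 | r0:6,r1:Mul1,r2:Mul2,r3:30
c10: CDB Mul2=72; issue ADD r0<-Add1 | r0:Add1,r1:Mul1,r2:72,r3:30
c11: issue ADD r3<-Add2 | r0:Add1,r1:Mul1,r2:72,r3:Add2
c12: CDB Add1=78; issue ADD r3<-Add1 | r0:78,r1:Mul1,r2:72,r3:Add1
c13: CDB Mul1=180; issue SUB r1<-Add3 | r0:78,r1:Add3,r2:72,r3:Add1
c14: stall | r0:78,r1:Add3,r2:72,r3:Add1
c15: CDB Add1=258; issue ADD r3<-Add1 | r0:78,r1:Add3,r2:72,r3:Add1
c16: CDB Add2=252 | r0:78,r1:Add3,r2:72,r3:Add1
c17: CDB Add1=156 | r0:78,r1:Add3,r2:72,r3:156
c18: CDB Add3=186 | r0:78,r1:186,r2:72,r3:156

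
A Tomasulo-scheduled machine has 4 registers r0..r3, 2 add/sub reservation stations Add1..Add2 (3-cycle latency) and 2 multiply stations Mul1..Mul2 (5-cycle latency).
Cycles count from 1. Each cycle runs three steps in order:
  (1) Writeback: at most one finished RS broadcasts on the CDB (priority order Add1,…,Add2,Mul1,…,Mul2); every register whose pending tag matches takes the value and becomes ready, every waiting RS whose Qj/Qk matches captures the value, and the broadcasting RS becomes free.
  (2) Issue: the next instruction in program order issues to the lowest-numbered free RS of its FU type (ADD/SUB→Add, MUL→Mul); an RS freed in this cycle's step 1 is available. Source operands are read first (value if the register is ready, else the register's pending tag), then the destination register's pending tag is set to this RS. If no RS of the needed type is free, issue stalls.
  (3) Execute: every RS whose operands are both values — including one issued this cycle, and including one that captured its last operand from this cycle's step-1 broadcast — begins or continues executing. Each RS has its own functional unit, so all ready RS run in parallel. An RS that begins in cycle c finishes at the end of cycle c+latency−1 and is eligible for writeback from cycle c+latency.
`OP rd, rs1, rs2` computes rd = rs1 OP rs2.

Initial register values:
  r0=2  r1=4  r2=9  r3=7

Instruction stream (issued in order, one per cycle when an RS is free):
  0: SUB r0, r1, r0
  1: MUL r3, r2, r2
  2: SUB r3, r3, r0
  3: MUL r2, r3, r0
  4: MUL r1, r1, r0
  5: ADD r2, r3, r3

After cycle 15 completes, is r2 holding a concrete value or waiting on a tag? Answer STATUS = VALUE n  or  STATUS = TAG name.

STATUS = VALUE 158

cycle 1: issue SUB r0<-Add1 // r0:Add1,r1:4,r2:9,r3:7
cycle 2: issue MUL r3<-Mul1 // r0:Add1,r1:4,r2:9,r3:Mul1
cycle 3: issue SUB r3<-Add2 // r0:Add1,r1:4,r2:9,r3:Add2
cycle 4: CDB Add1=2; issue MUL r2<-Mul2 // r0:2,r1:4,r2:Mul2,r3:Add2
cycle 5: stall // r0:2,r1:4,r2:Mul2,r3:Add2
cycle 6: stall // r0:2,r1:4,r2:Mul2,r3:Add2
cycle 7: CDB Mul1=81; issue MUL r1<-Mul1 // r0:2,r1:Mul1,r2:Mul2,r3:Add2
cycle 8: issue ADD r2<-Add1 // r0:2,r1:Mul1,r2:Add1,r3:Add2
cycle 9: - // r0:2,r1:Mul1,r2:Add1,r3:Add2
cycle 10: CDB Add2=79 // r0:2,r1:Mul1,r2:Add1,r3:79
cycle 11: - // r0:2,r1:Mul1,r2:Add1,r3:79
cycle 12: CDB Mul1=8 // r0:2,r1:8,r2:Add1,r3:79
cycle 13: CDB Add1=158 // r0:2,r1:8,r2:158,r3:79
cycle 14: - // r0:2,r1:8,r2:158,r3:79
cycle 15: CDB Mul2=158 // r0:2,r1:8,r2:158,r3:79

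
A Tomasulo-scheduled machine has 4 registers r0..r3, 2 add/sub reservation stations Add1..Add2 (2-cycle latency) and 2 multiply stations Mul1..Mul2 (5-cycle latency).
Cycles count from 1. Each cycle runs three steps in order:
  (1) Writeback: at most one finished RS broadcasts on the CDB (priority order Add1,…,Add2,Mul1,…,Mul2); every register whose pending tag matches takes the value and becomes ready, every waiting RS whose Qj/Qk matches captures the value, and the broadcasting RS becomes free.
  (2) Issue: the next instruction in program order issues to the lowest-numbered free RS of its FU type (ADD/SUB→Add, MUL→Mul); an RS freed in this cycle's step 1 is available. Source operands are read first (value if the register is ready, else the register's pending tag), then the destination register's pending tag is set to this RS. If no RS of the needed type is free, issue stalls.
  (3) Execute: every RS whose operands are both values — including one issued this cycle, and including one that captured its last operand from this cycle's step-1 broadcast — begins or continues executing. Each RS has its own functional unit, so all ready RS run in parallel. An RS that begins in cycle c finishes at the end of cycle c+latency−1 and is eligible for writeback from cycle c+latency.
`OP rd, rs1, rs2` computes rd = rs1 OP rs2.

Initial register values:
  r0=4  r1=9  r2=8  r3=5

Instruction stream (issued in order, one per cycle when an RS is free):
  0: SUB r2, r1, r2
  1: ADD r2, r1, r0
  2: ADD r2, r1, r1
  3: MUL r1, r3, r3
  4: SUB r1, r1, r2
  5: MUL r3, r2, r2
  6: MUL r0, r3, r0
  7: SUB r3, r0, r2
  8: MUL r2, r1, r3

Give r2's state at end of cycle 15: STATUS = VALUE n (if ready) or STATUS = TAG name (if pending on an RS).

STATUS = TAG Mul2

cycle 1: issue SUB r2<-Add1 // r0:4,r1:9,r2:Add1,r3:5
cycle 2: issue ADD r2<-Add2 // r0:4,r1:9,r2:Add2,r3:5
cycle 3: CDB Add1=1; issue ADD r2<-Add1 // r0:4,r1:9,r2:Add1,r3:5
cycle 4: CDB Add2=13; issue MUL r1<-Mul1 // r0:4,r1:Mul1,r2:Add1,r3:5
cycle 5: CDB Add1=18; issue SUB r1<-Add1 // r0:4,r1:Add1,r2:18,r3:5
cycle 6: issue MUL r3<-Mul2 // r0:4,r1:Add1,r2:18,r3:Mul2
cycle 7: stall // r0:4,r1:Add1,r2:18,r3:Mul2
cycle 8: stall // r0:4,r1:Add1,r2:18,r3:Mul2
cycle 9: CDB Mul1=25; issue MUL r0<-Mul1 // r0:Mul1,r1:Add1,r2:18,r3:Mul2
cycle 10: issue SUB r3<-Add2 // r0:Mul1,r1:Add1,r2:18,r3:Add2
cycle 11: CDB Add1=7; stall // r0:Mul1,r1:7,r2:18,r3:Add2
cycle 12: CDB Mul2=324; issue MUL r2<-Mul2 // r0:Mul1,r1:7,r2:Mul2,r3:Add2
cycle 13: - // r0:Mul1,r1:7,r2:Mul2,r3:Add2
cycle 14: - // r0:Mul1,r1:7,r2:Mul2,r3:Add2
cycle 15: - // r0:Mul1,r1:7,r2:Mul2,r3:Add2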